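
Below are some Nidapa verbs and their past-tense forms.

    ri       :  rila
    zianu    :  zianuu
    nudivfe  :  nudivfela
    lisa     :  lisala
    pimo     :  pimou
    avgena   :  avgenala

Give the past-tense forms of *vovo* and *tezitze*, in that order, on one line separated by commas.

The alternation tracks the last vowel of the stem — -u when the last vowel of the stem is a rounded vowel (*zianu*, *pimo*); -la when the last vowel of the stem is an unrounded vowel (*ri*, *nudivfe*, *lisa*, *avgena*).
*vovo*: last vowel = /o/, a rounded vowel → -u → *vovou*.
The last vowel of *tezitze* is /e/, which is an unrounded vowel, so the suffix is -la, giving *tezitzela*.

vovou, tezitzela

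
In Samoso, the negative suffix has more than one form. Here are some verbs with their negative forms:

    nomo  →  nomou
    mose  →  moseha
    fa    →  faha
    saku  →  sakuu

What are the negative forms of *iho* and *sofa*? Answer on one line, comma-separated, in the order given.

ihou, sofaha

The pattern is rounding harmony: -u when the last vowel of the stem is a rounded vowel (*nomo*, *saku*); -ha when the last vowel of the stem is an unrounded vowel (*mose*, *fa*).
*iho*: last vowel = /o/, a rounded vowel → -u → *ihou*.
The last vowel of *sofa* is /a/, which is an unrounded vowel, so the suffix is -ha, giving *sofaha*.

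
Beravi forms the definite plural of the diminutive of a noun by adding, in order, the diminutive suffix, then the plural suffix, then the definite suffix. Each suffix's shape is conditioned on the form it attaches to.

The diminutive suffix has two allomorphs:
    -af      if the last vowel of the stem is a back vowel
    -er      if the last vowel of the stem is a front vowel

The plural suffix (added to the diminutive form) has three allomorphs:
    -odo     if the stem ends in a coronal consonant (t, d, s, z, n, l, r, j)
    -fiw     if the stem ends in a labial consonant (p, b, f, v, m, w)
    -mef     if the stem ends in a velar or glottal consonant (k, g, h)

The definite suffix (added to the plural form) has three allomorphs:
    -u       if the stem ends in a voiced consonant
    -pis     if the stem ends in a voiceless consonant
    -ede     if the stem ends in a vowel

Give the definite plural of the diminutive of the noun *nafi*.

*nafi* — last vowel /i/ (a front vowel) → -er → *nafier*.
The final consonant of the diminutive form *nafier* is /r/, which is coronal, so the plural suffix is -odo, giving *nafierodo*.
The final sound of the plural form *nafierodo* is /o/, which is a vowel, so the definite suffix is -ede, giving *nafierodoede*.

nafierodoede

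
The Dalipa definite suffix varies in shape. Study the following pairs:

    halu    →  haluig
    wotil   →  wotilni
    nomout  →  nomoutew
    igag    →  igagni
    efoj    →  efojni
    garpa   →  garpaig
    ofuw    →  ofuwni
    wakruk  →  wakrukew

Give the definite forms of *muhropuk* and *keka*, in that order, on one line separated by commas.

muhropukew, kekaig

The suffix is conditioned by the final sound: -ew when the stem ends in a voiceless consonant (*nomout*, *wakruk*); -ni when the stem ends in a voiced consonant (*wotil*, *igag*, *efoj*, *ofuw*); -ig when the stem ends in a vowel (*halu*, *garpa*).
The final sound of *muhropuk* is /k/, which is a voiceless consonant, so the suffix is -ew, giving *muhropukew*.
The final sound of *keka* is /a/, which is a vowel, so the suffix is -ig, giving *kekaig*.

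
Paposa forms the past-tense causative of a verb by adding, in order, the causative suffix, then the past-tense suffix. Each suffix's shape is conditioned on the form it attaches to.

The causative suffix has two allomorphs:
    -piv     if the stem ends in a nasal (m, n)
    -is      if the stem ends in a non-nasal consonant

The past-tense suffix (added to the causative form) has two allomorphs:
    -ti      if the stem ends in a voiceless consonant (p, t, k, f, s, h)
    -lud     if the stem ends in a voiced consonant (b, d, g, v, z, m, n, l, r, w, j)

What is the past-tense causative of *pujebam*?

The final consonant of *pujebam* is /m/, which is a nasal, so the causative suffix is -piv, giving *pujebampiv*.
The causative form *pujebampiv* — final consonant /v/ (voiced) → -lud → *pujebampivlud*.

pujebampivlud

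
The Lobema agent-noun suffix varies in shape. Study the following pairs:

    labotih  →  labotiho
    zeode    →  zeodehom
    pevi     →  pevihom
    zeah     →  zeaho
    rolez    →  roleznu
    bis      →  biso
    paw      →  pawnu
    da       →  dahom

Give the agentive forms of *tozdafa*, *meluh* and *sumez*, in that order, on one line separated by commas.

tozdafahom, meluho, sumeznu

Looking at the final sound of each stem: -o when the stem ends in a voiceless consonant (*labotih*, *zeah*, *bis*); -nu when the stem ends in a voiced consonant (*rolez*, *paw*); -hom when the stem ends in a vowel (*zeode*, *pevi*, *da*).
*tozdafa*: final sound = /a/, a vowel → -hom → *tozdafahom*.
*meluh* — final sound /h/ (a voiceless consonant) → -o → *meluho*.
Since the final sound of *sumez* is /z/ (a voiced consonant), it takes -nu, giving *sumeznu*.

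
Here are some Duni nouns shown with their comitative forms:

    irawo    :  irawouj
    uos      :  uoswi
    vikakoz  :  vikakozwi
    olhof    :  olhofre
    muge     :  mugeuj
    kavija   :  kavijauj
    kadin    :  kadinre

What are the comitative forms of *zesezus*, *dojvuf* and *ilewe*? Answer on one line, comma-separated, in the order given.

zesezuswi, dojvufre, ileweuj

The pattern is sibilance of the final sound: -wi when the stem ends in a sibilant (*uos*, *vikakoz*); -re when the stem ends in a non-sibilant consonant (*olhof*, *kadin*); -uj when the stem ends in a vowel (*irawo*, *muge*, *kavija*).
*zesezus* — final sound /s/ (a sibilant) → -wi → *zesezuswi*.
The final sound of *dojvuf* is /f/, which is a non-sibilant consonant, so the suffix is -re, giving *dojvufre*.
*ilewe*: final sound = /e/, a vowel → -uj → *ileweuj*.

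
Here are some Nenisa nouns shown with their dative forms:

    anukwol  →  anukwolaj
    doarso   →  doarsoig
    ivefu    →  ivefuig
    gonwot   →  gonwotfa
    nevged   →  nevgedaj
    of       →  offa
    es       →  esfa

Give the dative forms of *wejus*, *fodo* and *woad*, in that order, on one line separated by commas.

The suffix is conditioned by the final sound: -fa when the stem ends in a voiceless consonant (*gonwot*, *of*, *es*); -aj when the stem ends in a voiced consonant (*anukwol*, *nevged*); -ig when the stem ends in a vowel (*doarso*, *ivefu*).
Since the final sound of *wejus* is /s/ (a voiceless consonant), it takes -fa, giving *wejusfa*.
The final sound of *fodo* is /o/, which is a vowel, so the suffix is -ig, giving *fodoig*.
Since the final sound of *woad* is /d/ (a voiced consonant), it takes -aj, giving *woadaj*.

wejusfa, fodoig, woadaj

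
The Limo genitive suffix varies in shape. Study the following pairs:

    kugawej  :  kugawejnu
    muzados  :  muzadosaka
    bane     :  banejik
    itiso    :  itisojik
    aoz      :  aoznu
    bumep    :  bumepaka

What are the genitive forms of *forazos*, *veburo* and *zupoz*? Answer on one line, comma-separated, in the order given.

forazosaka, veburojik, zupoznu

Looking at the final sound of each stem: -aka when the stem ends in a voiceless consonant (*muzados*, *bumep*); -nu when the stem ends in a voiced consonant (*kugawej*, *aoz*); -jik when the stem ends in a vowel (*bane*, *itiso*).
*forazos* — final sound /s/ (a voiceless consonant) → -aka → *forazosaka*.
*veburo*: final sound = /o/, a vowel → -jik → *veburojik*.
The final sound of *zupoz* is /z/, which is a voiced consonant, so the suffix is -nu, giving *zupoznu*.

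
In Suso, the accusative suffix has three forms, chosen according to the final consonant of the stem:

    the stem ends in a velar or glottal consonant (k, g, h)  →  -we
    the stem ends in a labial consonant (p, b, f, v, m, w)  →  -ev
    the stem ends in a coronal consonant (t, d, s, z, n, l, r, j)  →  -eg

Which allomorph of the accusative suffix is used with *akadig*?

-we

The final consonant of *akadig* is /g/, which is velar/glottal, so the suffix is -we.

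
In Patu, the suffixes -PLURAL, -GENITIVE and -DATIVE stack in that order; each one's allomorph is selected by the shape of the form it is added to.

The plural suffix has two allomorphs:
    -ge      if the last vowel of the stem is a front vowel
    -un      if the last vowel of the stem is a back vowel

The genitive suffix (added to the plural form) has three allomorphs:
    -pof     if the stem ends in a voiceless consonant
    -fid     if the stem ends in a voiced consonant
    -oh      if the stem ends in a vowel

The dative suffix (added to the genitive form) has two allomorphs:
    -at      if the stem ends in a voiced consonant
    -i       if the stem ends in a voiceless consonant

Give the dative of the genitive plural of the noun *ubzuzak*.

ubzuzakunfidat

The last vowel of *ubzuzak* is /a/, which is a back vowel, so the plural suffix is -un, giving *ubzuzakun*.
The plural form *ubzuzakun* — final sound /n/ (a voiced consonant) → -fid → *ubzuzakunfid*.
The final consonant of the genitive form *ubzuzakunfid* is /d/, which is voiced, so the dative suffix is -at, giving *ubzuzakunfidat*.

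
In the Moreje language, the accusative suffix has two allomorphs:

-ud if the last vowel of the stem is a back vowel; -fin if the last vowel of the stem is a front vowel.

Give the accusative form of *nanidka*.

*nanidka* — last vowel /a/ (a back vowel) → -ud → *nanidkaud*.

nanidkaud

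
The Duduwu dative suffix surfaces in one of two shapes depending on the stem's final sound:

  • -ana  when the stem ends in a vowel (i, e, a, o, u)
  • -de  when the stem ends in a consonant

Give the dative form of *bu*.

*bu*: final sound = /u/, a vowel → -ana → *buana*.

buana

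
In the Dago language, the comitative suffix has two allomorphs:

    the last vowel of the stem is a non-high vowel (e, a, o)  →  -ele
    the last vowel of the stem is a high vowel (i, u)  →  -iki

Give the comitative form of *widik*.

Since the last vowel of *widik* is /i/ (a high vowel), it takes -iki, giving *widikiki*.

widikiki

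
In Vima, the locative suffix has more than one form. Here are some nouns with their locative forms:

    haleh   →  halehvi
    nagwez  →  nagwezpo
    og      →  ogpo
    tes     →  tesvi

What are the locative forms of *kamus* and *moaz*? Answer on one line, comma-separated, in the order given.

kamusvi, moazpo

The pattern is voicing of the final consonant: -vi when the stem ends in a voiceless consonant (*haleh*, *tes*); -po when the stem ends in a voiced consonant (*nagwez*, *og*).
Since the final consonant of *kamus* is /s/ (voiceless), it takes -vi, giving *kamusvi*.
*moaz*: final consonant = /z/, voiced → -po → *moazpo*.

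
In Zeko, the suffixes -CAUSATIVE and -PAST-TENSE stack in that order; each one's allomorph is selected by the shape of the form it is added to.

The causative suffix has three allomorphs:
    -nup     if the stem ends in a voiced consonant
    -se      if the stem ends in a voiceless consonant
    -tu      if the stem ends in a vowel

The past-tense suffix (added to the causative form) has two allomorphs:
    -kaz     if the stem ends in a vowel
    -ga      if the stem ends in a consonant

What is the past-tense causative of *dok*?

Since the final sound of *dok* is /k/ (a voiceless consonant), it takes -se, giving *dokse*.
The causative form *dokse*: final sound = /e/, a vowel → -kaz → *doksekaz*.

doksekaz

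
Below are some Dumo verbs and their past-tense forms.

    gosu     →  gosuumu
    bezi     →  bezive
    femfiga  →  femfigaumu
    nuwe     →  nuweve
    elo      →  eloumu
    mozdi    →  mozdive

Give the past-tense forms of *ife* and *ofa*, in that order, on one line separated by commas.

Looking at the last vowel of each stem: -ve when the last vowel of the stem is a front vowel (*bezi*, *nuwe*, *mozdi*); -umu when the last vowel of the stem is a back vowel (*gosu*, *femfiga*, *elo*).
*ife*: last vowel = /e/, a front vowel → -ve → *ifeve*.
Since the last vowel of *ofa* is /a/ (a back vowel), it takes -umu, giving *ofaumu*.

ifeve, ofaumu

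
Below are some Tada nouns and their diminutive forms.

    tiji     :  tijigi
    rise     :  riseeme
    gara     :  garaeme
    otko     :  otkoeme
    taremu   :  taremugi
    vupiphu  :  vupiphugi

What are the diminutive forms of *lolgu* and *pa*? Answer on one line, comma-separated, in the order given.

lolgugi, paeme

The pattern is height harmony: -gi when the last vowel of the stem is a high vowel (*tiji*, *taremu*, *vupiphu*); -eme when the last vowel of the stem is a non-high vowel (*rise*, *gara*, *otko*).
*lolgu* — last vowel /u/ (a high vowel) → -gi → *lolgugi*.
Since the last vowel of *pa* is /a/ (a non-high vowel), it takes -eme, giving *paeme*.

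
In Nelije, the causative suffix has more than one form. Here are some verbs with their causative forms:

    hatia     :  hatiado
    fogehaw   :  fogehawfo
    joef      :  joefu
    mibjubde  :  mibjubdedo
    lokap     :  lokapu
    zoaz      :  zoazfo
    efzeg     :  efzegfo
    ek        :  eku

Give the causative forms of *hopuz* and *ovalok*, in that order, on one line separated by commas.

The suffix is conditioned by the final sound: -u when the stem ends in a voiceless consonant (*joef*, *lokap*, *ek*); -fo when the stem ends in a voiced consonant (*fogehaw*, *zoaz*, *efzeg*); -do when the stem ends in a vowel (*hatia*, *mibjubde*).
*hopuz* — final sound /z/ (a voiced consonant) → -fo → *hopuzfo*.
*ovalok* — final sound /k/ (a voiceless consonant) → -u → *ovaloku*.

hopuzfo, ovaloku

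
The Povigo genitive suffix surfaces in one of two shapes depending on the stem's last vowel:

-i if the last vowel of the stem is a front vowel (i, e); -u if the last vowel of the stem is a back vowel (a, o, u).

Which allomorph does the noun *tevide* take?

Since the last vowel of *tevide* is /e/ (a front vowel), it takes -i.

-i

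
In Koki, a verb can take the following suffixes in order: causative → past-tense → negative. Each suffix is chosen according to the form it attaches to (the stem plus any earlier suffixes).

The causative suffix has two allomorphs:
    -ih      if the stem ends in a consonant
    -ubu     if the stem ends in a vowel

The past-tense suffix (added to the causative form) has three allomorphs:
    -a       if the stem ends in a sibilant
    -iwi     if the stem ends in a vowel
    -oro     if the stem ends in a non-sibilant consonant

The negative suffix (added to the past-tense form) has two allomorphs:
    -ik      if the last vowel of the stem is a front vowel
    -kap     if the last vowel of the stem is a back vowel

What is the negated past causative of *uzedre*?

Since the final sound of *uzedre* is /e/ (a vowel), it takes -ubu, giving *uzedreubu*.
Since the final sound of the causative form *uzedreubu* is /u/ (a vowel), it takes -iwi, giving *uzedreubuiwi*.
The past-tense form *uzedreubuiwi* — last vowel /i/ (a front vowel) → -ik → *uzedreubuiwiik*.

uzedreubuiwiik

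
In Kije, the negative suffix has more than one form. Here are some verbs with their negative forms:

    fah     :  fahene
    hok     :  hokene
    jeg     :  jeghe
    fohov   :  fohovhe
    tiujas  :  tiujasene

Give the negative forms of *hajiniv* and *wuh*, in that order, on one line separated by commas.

hajinivhe, wuhene

The suffix is conditioned by the final consonant: -ene when the stem ends in a voiceless consonant (*fah*, *hok*, *tiujas*); -he when the stem ends in a voiced consonant (*jeg*, *fohov*).
The final consonant of *hajiniv* is /v/, which is voiced, so the suffix is -he, giving *hajinivhe*.
The final consonant of *wuh* is /h/, which is voiceless, so the suffix is -ene, giving *wuhene*.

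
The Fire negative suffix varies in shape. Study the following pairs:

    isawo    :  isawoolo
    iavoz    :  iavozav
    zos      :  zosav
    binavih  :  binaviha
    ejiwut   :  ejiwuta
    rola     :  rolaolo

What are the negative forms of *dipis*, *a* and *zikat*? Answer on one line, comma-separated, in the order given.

The alternation tracks the final sound of the stem — -av when the stem ends in a sibilant (*iavoz*, *zos*); -a when the stem ends in a non-sibilant consonant (*binavih*, *ejiwut*); -olo when the stem ends in a vowel (*isawo*, *rola*).
*dipis*: final sound = /s/, a sibilant → -av → *dipisav*.
*a*: final sound = /a/, a vowel → -olo → *aolo*.
*zikat*: final sound = /t/, a non-sibilant consonant → -a → *zikata*.

dipisav, aolo, zikata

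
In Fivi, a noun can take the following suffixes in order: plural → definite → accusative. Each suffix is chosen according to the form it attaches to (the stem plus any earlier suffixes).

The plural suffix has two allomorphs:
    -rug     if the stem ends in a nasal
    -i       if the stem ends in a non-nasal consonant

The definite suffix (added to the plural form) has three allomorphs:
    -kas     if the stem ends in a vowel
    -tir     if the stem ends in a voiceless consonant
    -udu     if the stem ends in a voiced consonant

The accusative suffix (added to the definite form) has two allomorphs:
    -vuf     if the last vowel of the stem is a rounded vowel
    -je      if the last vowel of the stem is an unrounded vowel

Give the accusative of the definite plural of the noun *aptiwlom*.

aptiwlomruguduvuf

The final consonant of *aptiwlom* is /m/, which is a nasal, so the plural suffix is -rug, giving *aptiwlomrug*.
The plural form *aptiwlomrug* — final sound /g/ (a voiced consonant) → -udu → *aptiwlomrugudu*.
The definite form *aptiwlomrugudu* — last vowel /u/ (a rounded vowel) → -vuf → *aptiwlomruguduvuf*.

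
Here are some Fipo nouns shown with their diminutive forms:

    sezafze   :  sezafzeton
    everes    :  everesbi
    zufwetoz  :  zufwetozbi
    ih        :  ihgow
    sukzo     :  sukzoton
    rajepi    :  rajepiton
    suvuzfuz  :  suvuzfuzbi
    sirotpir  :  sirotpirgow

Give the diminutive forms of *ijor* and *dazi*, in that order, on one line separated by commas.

Looking at the final sound of each stem: -bi when the stem ends in a sibilant (*everes*, *zufwetoz*, *suvuzfuz*); -gow when the stem ends in a non-sibilant consonant (*ih*, *sirotpir*); -ton when the stem ends in a vowel (*sezafze*, *sukzo*, *rajepi*).
*ijor* — final sound /r/ (a non-sibilant consonant) → -gow → *ijorgow*.
*dazi*: final sound = /i/, a vowel → -ton → *daziton*.

ijorgow, daziton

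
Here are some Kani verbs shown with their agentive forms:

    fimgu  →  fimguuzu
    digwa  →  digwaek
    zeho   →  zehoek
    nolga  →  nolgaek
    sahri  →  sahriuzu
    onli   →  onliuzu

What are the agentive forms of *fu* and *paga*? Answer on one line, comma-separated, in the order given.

The alternation tracks the last vowel of the stem — -uzu when the last vowel of the stem is a high vowel (*fimgu*, *sahri*, *onli*); -ek when the last vowel of the stem is a non-high vowel (*digwa*, *zeho*, *nolga*).
*fu*: last vowel = /u/, a high vowel → -uzu → *fuuzu*.
*paga*: last vowel = /a/, a non-high vowel → -ek → *pagaek*.

fuuzu, pagaek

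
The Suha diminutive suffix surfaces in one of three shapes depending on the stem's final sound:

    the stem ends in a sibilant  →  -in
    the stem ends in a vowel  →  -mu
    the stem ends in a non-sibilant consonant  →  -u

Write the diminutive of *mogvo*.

*mogvo*: final sound = /o/, a vowel → -mu → *mogvomu*.

mogvomu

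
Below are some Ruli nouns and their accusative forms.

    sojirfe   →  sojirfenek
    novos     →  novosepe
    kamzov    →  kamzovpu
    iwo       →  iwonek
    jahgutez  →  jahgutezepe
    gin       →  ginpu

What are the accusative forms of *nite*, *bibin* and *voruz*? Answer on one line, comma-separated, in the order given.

Looking at the final sound of each stem: -epe when the stem ends in a sibilant (*novos*, *jahgutez*); -pu when the stem ends in a non-sibilant consonant (*kamzov*, *gin*); -nek when the stem ends in a vowel (*sojirfe*, *iwo*).
Since the final sound of *nite* is /e/ (a vowel), it takes -nek, giving *nitenek*.
*bibin*: final sound = /n/, a non-sibilant consonant → -pu → *bibinpu*.
*voruz*: final sound = /z/, a sibilant → -epe → *voruzepe*.

nitenek, bibinpu, voruzepe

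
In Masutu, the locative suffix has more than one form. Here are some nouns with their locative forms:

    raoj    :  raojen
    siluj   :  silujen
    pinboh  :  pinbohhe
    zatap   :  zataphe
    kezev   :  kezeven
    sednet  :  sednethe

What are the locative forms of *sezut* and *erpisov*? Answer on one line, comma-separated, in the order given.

The alternation tracks the final consonant of the stem — -he when the stem ends in a voiceless consonant (*pinboh*, *zatap*, *sednet*); -en when the stem ends in a voiced consonant (*raoj*, *siluj*, *kezev*).
Since the final consonant of *sezut* is /t/ (voiceless), it takes -he, giving *sezuthe*.
The final consonant of *erpisov* is /v/, which is voiced, so the suffix is -en, giving *erpisoven*.

sezuthe, erpisoven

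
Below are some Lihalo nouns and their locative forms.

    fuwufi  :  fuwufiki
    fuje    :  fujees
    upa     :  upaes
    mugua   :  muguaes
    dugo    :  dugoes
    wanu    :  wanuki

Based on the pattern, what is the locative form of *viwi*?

viwiki

The suffix is conditioned by the last vowel: -ki when the last vowel of the stem is a high vowel (*fuwufi*, *wanu*); -es when the last vowel of the stem is a non-high vowel (*fuje*, *upa*, *mugua*, *dugo*).
Since the last vowel of *viwi* is /i/ (a high vowel), it takes -ki, giving *viwiki*.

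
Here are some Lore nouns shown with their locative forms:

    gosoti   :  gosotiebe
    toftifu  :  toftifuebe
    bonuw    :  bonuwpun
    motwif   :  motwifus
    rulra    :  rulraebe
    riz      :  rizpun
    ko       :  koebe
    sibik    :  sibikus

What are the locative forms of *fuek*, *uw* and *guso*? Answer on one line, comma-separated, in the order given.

fuekus, uwpun, gusoebe

Looking at the final sound of each stem: -us when the stem ends in a voiceless consonant (*motwif*, *sibik*); -pun when the stem ends in a voiced consonant (*bonuw*, *riz*); -ebe when the stem ends in a vowel (*gosoti*, *toftifu*, *rulra*, *ko*).
*fuek*: final sound = /k/, a voiceless consonant → -us → *fuekus*.
Since the final sound of *uw* is /w/ (a voiced consonant), it takes -pun, giving *uwpun*.
Since the final sound of *guso* is /o/ (a vowel), it takes -ebe, giving *gusoebe*.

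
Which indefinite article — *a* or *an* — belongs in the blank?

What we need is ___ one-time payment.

The indefinite article is chosen by the initial *sound* of the following word, not its spelling.
*one-time* begins with the sound /wʌ/ (*one* pronounced /wʌn/) — a consonant sound.
So the article is *a*: What we need is a one-time payment.

a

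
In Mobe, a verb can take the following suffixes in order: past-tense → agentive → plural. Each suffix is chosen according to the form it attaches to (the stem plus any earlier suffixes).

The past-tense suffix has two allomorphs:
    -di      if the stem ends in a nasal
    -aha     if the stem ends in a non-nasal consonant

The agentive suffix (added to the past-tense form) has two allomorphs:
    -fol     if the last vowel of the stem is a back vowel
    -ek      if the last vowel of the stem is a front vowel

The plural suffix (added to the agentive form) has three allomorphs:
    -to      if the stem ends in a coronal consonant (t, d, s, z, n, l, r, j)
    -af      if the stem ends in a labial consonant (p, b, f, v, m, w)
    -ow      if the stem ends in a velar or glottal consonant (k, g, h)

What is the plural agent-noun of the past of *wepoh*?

Since the final consonant of *wepoh* is /h/ (non-nasal), it takes -aha, giving *wepohaha*.
The past-tense form *wepohaha* — last vowel /a/ (a back vowel) → -fol → *wepohahafol*.
The agentive form *wepohahafol* — final consonant /l/ (coronal) → -to → *wepohahafolto*.

wepohahafolto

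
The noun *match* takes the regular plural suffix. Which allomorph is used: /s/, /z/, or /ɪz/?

The stem *match* ends in a sibilant (/s, z, ʃ, ʒ, tʃ, dʒ/).
The plural suffix surfaces as /ɪz/ after sibilants, /s/ after other voiceless consonants, and /z/ after other voiced sounds.
So the plural -s on *match* is pronounced /ɪz/.

/ɪz/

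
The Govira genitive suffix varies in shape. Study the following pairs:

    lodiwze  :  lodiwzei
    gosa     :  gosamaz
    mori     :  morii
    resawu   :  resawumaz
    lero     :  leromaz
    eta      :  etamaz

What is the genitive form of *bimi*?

bimii

Looking at the last vowel of each stem: -i when the last vowel of the stem is a front vowel (*lodiwze*, *mori*); -maz when the last vowel of the stem is a back vowel (*gosa*, *resawu*, *lero*, *eta*).
Since the last vowel of *bimi* is /i/ (a front vowel), it takes -i, giving *bimii*.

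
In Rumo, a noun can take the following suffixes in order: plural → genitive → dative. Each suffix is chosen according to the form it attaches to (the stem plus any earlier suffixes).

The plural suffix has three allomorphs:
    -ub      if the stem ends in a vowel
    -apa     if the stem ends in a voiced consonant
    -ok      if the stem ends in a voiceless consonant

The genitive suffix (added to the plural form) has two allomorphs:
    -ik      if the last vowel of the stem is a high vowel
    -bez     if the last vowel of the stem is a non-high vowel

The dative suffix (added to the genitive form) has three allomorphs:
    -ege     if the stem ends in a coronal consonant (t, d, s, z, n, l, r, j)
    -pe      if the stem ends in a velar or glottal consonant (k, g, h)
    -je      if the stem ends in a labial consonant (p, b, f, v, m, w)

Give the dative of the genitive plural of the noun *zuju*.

zujuubikpe

*zuju*: final sound = /u/, a vowel → -ub → *zujuub*.
The plural form *zujuub*: last vowel = /u/, a high vowel → -ik → *zujuubik*.
The final consonant of the genitive form *zujuubik* is /k/, which is velar/glottal, so the dative suffix is -pe, giving *zujuubikpe*.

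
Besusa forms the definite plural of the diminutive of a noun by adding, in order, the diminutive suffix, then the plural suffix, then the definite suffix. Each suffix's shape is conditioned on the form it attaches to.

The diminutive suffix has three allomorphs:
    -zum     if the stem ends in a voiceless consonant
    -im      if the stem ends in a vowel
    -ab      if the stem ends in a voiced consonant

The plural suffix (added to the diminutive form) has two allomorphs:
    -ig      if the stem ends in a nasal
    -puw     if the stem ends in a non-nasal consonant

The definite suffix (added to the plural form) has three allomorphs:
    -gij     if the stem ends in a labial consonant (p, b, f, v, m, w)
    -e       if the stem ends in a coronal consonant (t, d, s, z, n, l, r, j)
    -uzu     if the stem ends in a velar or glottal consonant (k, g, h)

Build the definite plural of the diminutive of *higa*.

higaimiguzu

*higa* — final sound /a/ (a vowel) → -im → *higaim*.
Since the final consonant of the diminutive form *higaim* is /m/ (a nasal), it takes -ig, giving *higaimig*.
The plural form *higaimig*: final consonant = /g/, velar/glottal → -uzu → *higaimiguzu*.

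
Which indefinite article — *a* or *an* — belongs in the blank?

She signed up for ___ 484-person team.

The indefinite article is chosen by the initial *sound* of the following word, not its spelling.
The number *484* is spoken "four hundred …", beginning with /fɔr/ — a consonant sound.
So the article is *a*: She signed up for a 484-person team.

a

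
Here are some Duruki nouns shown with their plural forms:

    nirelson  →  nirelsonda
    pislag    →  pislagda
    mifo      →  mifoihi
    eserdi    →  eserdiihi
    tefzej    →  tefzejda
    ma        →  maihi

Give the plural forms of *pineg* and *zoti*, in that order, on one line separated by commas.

pinegda, zotiihi

The pattern is consonant vs. vowel: -da when the stem ends in a consonant (*nirelson*, *pislag*, *tefzej*); -ihi when the stem ends in a vowel (*mifo*, *eserdi*, *ma*).
*pineg*: final sound = /g/, a consonant → -da → *pinegda*.
*zoti* — final sound /i/ (a vowel) → -ihi → *zotiihi*.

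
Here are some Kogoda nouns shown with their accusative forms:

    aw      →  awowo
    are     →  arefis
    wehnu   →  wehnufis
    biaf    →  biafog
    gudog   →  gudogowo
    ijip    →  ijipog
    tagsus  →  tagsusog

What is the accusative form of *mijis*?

mijisog

The alternation tracks the final sound of the stem — -og when the stem ends in a voiceless consonant (*biaf*, *ijip*, *tagsus*); -owo when the stem ends in a voiced consonant (*aw*, *gudog*); -fis when the stem ends in a vowel (*are*, *wehnu*).
Since the final sound of *mijis* is /s/ (a voiceless consonant), it takes -og, giving *mijisog*.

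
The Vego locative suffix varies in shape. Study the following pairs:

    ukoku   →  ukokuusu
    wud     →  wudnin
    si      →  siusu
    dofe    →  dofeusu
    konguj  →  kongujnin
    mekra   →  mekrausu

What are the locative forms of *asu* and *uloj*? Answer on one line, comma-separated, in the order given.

asuusu, ulojnin

The suffix is conditioned by the final sound: -nin when the stem ends in a consonant (*wud*, *konguj*); -usu when the stem ends in a vowel (*ukoku*, *si*, *dofe*, *mekra*).
Since the final sound of *asu* is /u/ (a vowel), it takes -usu, giving *asuusu*.
*uloj* — final sound /j/ (a consonant) → -nin → *ulojnin*.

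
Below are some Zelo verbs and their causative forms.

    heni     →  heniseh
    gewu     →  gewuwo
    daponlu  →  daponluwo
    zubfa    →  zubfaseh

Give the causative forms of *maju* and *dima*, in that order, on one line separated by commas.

Looking at the last vowel of each stem: -wo when the last vowel of the stem is a rounded vowel (*gewu*, *daponlu*); -seh when the last vowel of the stem is an unrounded vowel (*heni*, *zubfa*).
Since the last vowel of *maju* is /u/ (a rounded vowel), it takes -wo, giving *majuwo*.
*dima*: last vowel = /a/, an unrounded vowel → -seh → *dimaseh*.

majuwo, dimaseh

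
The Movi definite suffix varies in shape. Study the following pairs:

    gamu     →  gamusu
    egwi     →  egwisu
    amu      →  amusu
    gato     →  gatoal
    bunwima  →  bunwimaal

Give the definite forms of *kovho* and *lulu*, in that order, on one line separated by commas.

kovhoal, lulusu

The pattern is height harmony: -su when the last vowel of the stem is a high vowel (*gamu*, *egwi*, *amu*); -al when the last vowel of the stem is a non-high vowel (*gato*, *bunwima*).
The last vowel of *kovho* is /o/, which is a non-high vowel, so the suffix is -al, giving *kovhoal*.
The last vowel of *lulu* is /u/, which is a high vowel, so the suffix is -su, giving *lulusu*.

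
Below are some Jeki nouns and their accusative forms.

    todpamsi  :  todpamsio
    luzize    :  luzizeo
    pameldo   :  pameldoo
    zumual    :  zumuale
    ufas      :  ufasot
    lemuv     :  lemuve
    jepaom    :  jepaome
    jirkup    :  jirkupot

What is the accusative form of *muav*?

The suffix is conditioned by the final sound: -ot when the stem ends in a voiceless consonant (*ufas*, *jirkup*); -e when the stem ends in a voiced consonant (*zumual*, *lemuv*, *jepaom*); -o when the stem ends in a vowel (*todpamsi*, *luzize*, *pameldo*).
The final sound of *muav* is /v/, which is a voiced consonant, so the suffix is -e, giving *muave*.

muave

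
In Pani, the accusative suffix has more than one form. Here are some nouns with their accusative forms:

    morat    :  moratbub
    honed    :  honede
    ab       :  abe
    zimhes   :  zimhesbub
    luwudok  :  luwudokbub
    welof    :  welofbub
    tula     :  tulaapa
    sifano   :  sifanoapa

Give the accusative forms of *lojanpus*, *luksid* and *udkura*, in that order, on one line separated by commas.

Looking at the final sound of each stem: -bub when the stem ends in a voiceless consonant (*morat*, *zimhes*, *luwudok*, *welof*); -e when the stem ends in a voiced consonant (*honed*, *ab*); -apa when the stem ends in a vowel (*tula*, *sifano*).
*lojanpus*: final sound = /s/, a voiceless consonant → -bub → *lojanpusbub*.
Since the final sound of *luksid* is /d/ (a voiced consonant), it takes -e, giving *lukside*.
The final sound of *udkura* is /a/, which is a vowel, so the suffix is -apa, giving *udkuraapa*.

lojanpusbub, lukside, udkuraapa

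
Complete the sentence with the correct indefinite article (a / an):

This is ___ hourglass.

an

The indefinite article is chosen by the initial *sound* of the following word, not its spelling.
*hourglass* begins with the sound /aʊ/ (silent h) — a vowel sound.
So the article is *an*: This is an hourglass.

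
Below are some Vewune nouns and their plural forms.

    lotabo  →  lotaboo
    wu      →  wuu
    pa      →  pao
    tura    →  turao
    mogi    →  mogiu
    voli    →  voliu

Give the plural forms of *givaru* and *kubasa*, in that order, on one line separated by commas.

givaruu, kubasao

The alternation tracks the last vowel of the stem — -u when the last vowel of the stem is a high vowel (*wu*, *mogi*, *voli*); -o when the last vowel of the stem is a non-high vowel (*lotabo*, *pa*, *tura*).
The last vowel of *givaru* is /u/, which is a high vowel, so the suffix is -u, giving *givaruu*.
*kubasa* — last vowel /a/ (a non-high vowel) → -o → *kubasao*.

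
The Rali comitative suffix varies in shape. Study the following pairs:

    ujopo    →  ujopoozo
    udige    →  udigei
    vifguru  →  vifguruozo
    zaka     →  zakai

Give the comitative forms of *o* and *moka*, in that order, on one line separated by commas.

Looking at the last vowel of each stem: -ozo when the last vowel of the stem is a rounded vowel (*ujopo*, *vifguru*); -i when the last vowel of the stem is an unrounded vowel (*udige*, *zaka*).
*o* — last vowel /o/ (a rounded vowel) → -ozo → *oozo*.
The last vowel of *moka* is /a/, which is an unrounded vowel, so the suffix is -i, giving *mokai*.

oozo, mokai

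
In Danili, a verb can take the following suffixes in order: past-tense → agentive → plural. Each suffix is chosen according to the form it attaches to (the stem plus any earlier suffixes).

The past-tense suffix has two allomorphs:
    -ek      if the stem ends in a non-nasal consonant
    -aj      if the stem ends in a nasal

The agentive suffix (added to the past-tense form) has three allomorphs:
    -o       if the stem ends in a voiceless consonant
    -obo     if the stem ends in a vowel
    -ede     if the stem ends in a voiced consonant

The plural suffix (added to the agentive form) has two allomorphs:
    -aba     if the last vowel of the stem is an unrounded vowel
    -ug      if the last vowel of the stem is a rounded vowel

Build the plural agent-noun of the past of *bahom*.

The final consonant of *bahom* is /m/, which is a nasal, so the past-tense suffix is -aj, giving *bahomaj*.
Since the final sound of the past-tense form *bahomaj* is /j/ (a voiced consonant), it takes -ede, giving *bahomajede*.
The last vowel of the agentive form *bahomajede* is /e/, which is an unrounded vowel, so the plural suffix is -aba, giving *bahomajedeaba*.

bahomajedeaba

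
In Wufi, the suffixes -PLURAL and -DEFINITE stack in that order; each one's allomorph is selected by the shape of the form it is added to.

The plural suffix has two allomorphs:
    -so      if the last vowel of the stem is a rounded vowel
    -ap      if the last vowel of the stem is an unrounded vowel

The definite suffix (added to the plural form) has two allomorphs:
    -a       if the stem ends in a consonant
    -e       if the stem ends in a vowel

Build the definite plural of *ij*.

ijapa

The last vowel of *ij* is /i/, which is an unrounded vowel, so the plural suffix is -ap, giving *ijap*.
The plural form *ijap*: final sound = /p/, a consonant → -a → *ijapa*.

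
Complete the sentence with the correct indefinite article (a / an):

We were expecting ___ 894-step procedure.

The indefinite article is chosen by the initial *sound* of the following word, not its spelling.
The number *894* is spoken "eight hundred …", beginning with /eɪt/ — a vowel sound.
So the article is *an*: We were expecting an 894-step procedure.

an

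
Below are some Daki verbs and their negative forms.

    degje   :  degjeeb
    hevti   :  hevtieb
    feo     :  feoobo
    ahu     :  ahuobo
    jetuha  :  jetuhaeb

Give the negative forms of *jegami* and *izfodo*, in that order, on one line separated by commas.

Looking at the last vowel of each stem: -obo when the last vowel of the stem is a rounded vowel (*feo*, *ahu*); -eb when the last vowel of the stem is an unrounded vowel (*degje*, *hevti*, *jetuha*).
The last vowel of *jegami* is /i/, which is an unrounded vowel, so the suffix is -eb, giving *jegamieb*.
*izfodo*: last vowel = /o/, a rounded vowel → -obo → *izfodoobo*.

jegamieb, izfodoobo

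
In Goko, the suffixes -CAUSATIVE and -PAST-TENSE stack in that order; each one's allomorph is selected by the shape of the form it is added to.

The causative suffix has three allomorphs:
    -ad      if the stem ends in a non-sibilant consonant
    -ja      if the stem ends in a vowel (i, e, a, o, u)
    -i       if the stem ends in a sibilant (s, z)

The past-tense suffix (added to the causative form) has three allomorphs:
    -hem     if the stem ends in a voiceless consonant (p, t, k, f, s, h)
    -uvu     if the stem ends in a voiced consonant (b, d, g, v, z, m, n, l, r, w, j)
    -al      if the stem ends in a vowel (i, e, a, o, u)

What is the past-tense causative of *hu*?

hujaal

*hu* — final sound /u/ (a vowel) → -ja → *huja*.
The causative form *huja* — final sound /a/ (a vowel) → -al → *hujaal*.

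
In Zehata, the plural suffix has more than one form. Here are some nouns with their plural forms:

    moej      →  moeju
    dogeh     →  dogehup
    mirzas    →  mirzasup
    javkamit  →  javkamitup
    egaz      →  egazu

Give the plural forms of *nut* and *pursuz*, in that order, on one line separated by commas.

nutup, pursuzu

The suffix is conditioned by the final consonant: -up when the stem ends in a voiceless consonant (*dogeh*, *mirzas*, *javkamit*); -u when the stem ends in a voiced consonant (*moej*, *egaz*).
*nut* — final consonant /t/ (voiceless) → -up → *nutup*.
*pursuz*: final consonant = /z/, voiced → -u → *pursuzu*.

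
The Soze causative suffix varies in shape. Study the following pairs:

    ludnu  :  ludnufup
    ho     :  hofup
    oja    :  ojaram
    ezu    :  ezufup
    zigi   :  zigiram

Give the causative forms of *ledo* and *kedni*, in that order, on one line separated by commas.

ledofup, kedniram

The pattern is rounding harmony: -fup when the last vowel of the stem is a rounded vowel (*ludnu*, *ho*, *ezu*); -ram when the last vowel of the stem is an unrounded vowel (*oja*, *zigi*).
*ledo* — last vowel /o/ (a rounded vowel) → -fup → *ledofup*.
*kedni*: last vowel = /i/, an unrounded vowel → -ram → *kedniram*.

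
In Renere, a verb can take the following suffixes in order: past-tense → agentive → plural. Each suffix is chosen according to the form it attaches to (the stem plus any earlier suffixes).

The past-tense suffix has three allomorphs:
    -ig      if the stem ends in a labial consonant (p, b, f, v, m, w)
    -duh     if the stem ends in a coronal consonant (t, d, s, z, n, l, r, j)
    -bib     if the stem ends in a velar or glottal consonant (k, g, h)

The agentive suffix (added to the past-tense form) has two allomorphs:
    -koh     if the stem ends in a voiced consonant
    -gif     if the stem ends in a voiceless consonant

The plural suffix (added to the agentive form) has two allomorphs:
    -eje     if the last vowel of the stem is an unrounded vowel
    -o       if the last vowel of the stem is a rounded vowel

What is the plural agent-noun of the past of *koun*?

*koun*: final consonant = /n/, coronal → -duh → *kounduh*.
The final consonant of the past-tense form *kounduh* is /h/, which is voiceless, so the agentive suffix is -gif, giving *kounduhgif*.
The agentive form *kounduhgif* — last vowel /i/ (an unrounded vowel) → -eje → *kounduhgifeje*.

kounduhgifeje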